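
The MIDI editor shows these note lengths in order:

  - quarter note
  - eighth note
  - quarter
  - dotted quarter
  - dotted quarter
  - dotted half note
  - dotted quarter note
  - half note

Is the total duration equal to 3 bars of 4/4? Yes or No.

Yes

One bar of 4/4 = 8 eighth notes, so 3 bars = 24.
Each duration in eighth notes: quarter note = 2; eighth note = 1; quarter = 2; dotted quarter = 3; dotted quarter = 3; dotted half note = 6; dotted quarter note = 3; half note = 4.
Total: 2 + 1 + 2 + 3 + 3 + 6 + 3 + 4 = 24.
24 equals 24, so the answer is Yes.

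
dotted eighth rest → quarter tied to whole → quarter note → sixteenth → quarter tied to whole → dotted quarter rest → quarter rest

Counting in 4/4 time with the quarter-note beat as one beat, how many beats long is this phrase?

14.5

One quarter-note beat = 4 sixteenth notes.
Working in sixteenth notes: dotted eighth rest = 3; quarter tied to whole (quarter + whole) = 20; quarter note = 4; sixteenth = 1; quarter tied to whole (quarter + whole) = 20; dotted quarter rest = 6; quarter rest = 4.
Adding: 3 + 20 + 4 + 1 + 20 + 6 + 4 = 58.
58 ÷ 4 = 14.5 beats.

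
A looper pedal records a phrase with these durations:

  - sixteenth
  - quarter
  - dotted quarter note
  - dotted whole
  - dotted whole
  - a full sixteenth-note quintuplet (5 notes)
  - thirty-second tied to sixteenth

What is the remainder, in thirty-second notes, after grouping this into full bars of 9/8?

21

One bar of 9/8 = 36 thirty-second notes.
Each duration in thirty-second notes: sixteenth = 2; quarter = 8; dotted quarter note = 12; dotted whole = 48; dotted whole = 48; a full sixteenth-note quintuplet (5 notes) (five quintuplet sixteenths span one quarter) = 8; thirty-second tied to sixteenth (thirty-second + sixteenth) = 3.
Altogether 2 + 8 + 12 + 48 + 48 + 8 + 3 = 129.
129 ÷ 36 = 3 complete bars with 21 thirty-second notes remaining.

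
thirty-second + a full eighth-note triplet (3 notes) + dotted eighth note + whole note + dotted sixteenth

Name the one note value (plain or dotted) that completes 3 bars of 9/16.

3 bars of 9/16 = 54 thirty-second notes.
Working in thirty-second notes: thirty-second = 1; a full eighth-note triplet (3 notes) (three triplet eighths span one quarter) = 8; dotted eighth note = 6; whole note = 32; dotted sixteenth = 3.
Sum: 1 + 8 + 6 + 32 + 3 = 50.
Remaining: 54 − 50 = 4 thirty-second notes, which is a eighth note.

eighth note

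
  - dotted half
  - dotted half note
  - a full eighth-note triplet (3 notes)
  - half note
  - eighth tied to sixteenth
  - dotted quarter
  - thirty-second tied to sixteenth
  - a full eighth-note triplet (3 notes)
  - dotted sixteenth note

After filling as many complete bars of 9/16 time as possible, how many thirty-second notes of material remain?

One bar of 9/16 = 18 thirty-second notes.
Each duration in thirty-second notes: dotted half = 24; dotted half note = 24; a full eighth-note triplet (3 notes) (three triplet eighths span one quarter) = 8; half note = 16; eighth tied to sixteenth (eighth + sixteenth) = 6; dotted quarter = 12; thirty-second tied to sixteenth (thirty-second + sixteenth) = 3; a full eighth-note triplet (3 notes) (three triplet eighths span one quarter) = 8; dotted sixteenth note = 3.
Adding: 24 + 24 + 8 + 16 + 6 + 12 + 3 + 8 + 3 = 104.
104 ÷ 18 = 5 complete bars with 14 thirty-second notes remaining.

14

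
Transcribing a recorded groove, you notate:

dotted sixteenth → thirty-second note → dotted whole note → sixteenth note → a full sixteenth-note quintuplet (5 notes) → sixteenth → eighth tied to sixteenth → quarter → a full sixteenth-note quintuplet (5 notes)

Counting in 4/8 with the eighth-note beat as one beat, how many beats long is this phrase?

21.5

One eighth-note beat = 4 thirty-second notes.
Express everything in thirty-second notes: dotted sixteenth = 3; thirty-second note = 1; dotted whole note = 48; sixteenth note = 2; a full sixteenth-note quintuplet (5 notes) (five quintuplet sixteenths span one quarter) = 8; sixteenth = 2; eighth tied to sixteenth (eighth + sixteenth) = 6; quarter = 8; a full sixteenth-note quintuplet (5 notes) (five quintuplet sixteenths span one quarter) = 8.
Adding: 3 + 1 + 48 + 2 + 8 + 2 + 6 + 8 + 8 = 86.
86 ÷ 4 = 21.5 beats.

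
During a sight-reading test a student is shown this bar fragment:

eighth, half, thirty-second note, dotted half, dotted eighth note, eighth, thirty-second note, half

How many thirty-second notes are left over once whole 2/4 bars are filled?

One bar of 2/4 = 16 thirty-second notes.
Express everything in thirty-second notes: eighth = 4; half = 16; thirty-second note = 1; dotted half = 24; dotted eighth note = 6; eighth = 4; thirty-second note = 1; half = 16.
Altogether 4 + 16 + 1 + 24 + 6 + 4 + 1 + 16 = 72.
72 ÷ 16 = 4 complete bars with 8 thirty-second notes remaining.

8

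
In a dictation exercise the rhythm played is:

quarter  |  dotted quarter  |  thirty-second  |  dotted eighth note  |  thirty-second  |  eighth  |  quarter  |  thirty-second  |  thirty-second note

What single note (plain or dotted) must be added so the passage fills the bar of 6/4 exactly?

dotted eighth note

The bar of 6/4 = 48 thirty-second notes.
Convert each value to thirty-second notes: quarter = 8; dotted quarter = 12; thirty-second = 1; dotted eighth note = 6; thirty-second = 1; eighth = 4; quarter = 8; thirty-second = 1; thirty-second note = 1.
Adding: 8 + 12 + 1 + 6 + 1 + 4 + 8 + 1 + 1 = 42.
Remaining: 48 − 42 = 6 thirty-second notes, which is a dotted eighth note.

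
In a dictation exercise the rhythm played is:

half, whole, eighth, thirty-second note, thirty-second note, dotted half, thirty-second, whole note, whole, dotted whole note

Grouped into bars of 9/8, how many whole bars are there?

5

One bar of 9/8 = 36 thirty-second notes.
Each duration in thirty-second notes: half = 16; whole = 32; eighth = 4; thirty-second note = 1; thirty-second note = 1; dotted half = 24; thirty-second = 1; whole note = 32; whole = 32; dotted whole note = 48.
Adding: 16 + 32 + 4 + 1 + 1 + 24 + 1 + 32 + 32 + 48 = 191.
191 ÷ 36 = 5 complete bars with 11 left over.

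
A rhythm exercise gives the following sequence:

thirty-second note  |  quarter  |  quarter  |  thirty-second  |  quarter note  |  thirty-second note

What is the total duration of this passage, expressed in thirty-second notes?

27

Convert each value to thirty-second notes: thirty-second note = 1; quarter = 8; quarter = 8; thirty-second = 1; quarter note = 8; thirty-second note = 1.
Altogether 1 + 8 + 8 + 1 + 8 + 1 = 27 thirty-second notes.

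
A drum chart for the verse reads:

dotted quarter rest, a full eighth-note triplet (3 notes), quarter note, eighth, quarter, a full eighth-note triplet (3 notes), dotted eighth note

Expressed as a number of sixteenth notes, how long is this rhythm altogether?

27

Each duration in sixteenth notes: dotted quarter rest = 6; a full eighth-note triplet (3 notes) (three triplet eighths span one quarter) = 4; quarter note = 4; eighth = 2; quarter = 4; a full eighth-note triplet (3 notes) (three triplet eighths span one quarter) = 4; dotted eighth note = 3.
Sum: 6 + 4 + 4 + 2 + 4 + 4 + 3 = 27 sixteenth notes.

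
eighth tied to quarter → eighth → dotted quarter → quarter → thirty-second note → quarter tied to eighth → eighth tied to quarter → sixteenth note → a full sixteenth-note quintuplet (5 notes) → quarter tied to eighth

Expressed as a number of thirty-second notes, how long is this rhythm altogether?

83

Express everything in thirty-second notes: eighth tied to quarter (eighth + quarter) = 12; eighth = 4; dotted quarter = 12; quarter = 8; thirty-second note = 1; quarter tied to eighth (quarter + eighth) = 12; eighth tied to quarter (eighth + quarter) = 12; sixteenth note = 2; a full sixteenth-note quintuplet (5 notes) (five quintuplet sixteenths span one quarter) = 8; quarter tied to eighth (quarter + eighth) = 12.
Adding: 12 + 4 + 12 + 8 + 1 + 12 + 12 + 2 + 8 + 12 = 83 thirty-second notes.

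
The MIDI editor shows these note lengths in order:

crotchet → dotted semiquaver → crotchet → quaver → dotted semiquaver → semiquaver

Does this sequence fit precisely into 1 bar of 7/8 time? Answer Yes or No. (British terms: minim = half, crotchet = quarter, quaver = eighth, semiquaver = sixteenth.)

One bar of 7/8 = 28 thirty-second notes.
In thirty-second notes: crotchet = 8; dotted semiquaver = 3; crotchet = 8; quaver = 4; dotted semiquaver = 3; semiquaver = 2.
Total: 8 + 3 + 8 + 4 + 3 + 2 = 28.
28 equals 28, so the answer is Yes.

Yes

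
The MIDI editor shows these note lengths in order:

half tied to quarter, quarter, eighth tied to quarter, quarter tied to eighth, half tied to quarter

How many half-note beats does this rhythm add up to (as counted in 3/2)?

One half-note beat = 4 eighth notes.
Working in eighth notes: half tied to quarter (half + quarter) = 6; quarter = 2; eighth tied to quarter (eighth + quarter) = 3; quarter tied to eighth (quarter + eighth) = 3; half tied to quarter (half + quarter) = 6.
Total: 6 + 2 + 3 + 3 + 6 = 20.
20 ÷ 4 = 5 beats.

5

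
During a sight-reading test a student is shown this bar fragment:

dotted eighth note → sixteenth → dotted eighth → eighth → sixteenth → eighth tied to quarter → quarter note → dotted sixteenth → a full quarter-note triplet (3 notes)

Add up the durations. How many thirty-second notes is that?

59

Each duration in thirty-second notes: dotted eighth note = 6; sixteenth = 2; dotted eighth = 6; eighth = 4; sixteenth = 2; eighth tied to quarter (eighth + quarter) = 12; quarter note = 8; dotted sixteenth = 3; a full quarter-note triplet (3 notes) (three triplet quarters span one half) = 16.
Adding: 6 + 2 + 6 + 4 + 2 + 12 + 8 + 3 + 16 = 59 thirty-second notes.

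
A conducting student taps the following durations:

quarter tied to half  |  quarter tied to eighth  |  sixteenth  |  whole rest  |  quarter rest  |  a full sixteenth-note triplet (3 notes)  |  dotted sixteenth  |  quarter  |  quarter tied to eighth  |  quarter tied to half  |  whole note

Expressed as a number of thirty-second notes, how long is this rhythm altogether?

Convert each value to thirty-second notes: quarter tied to half (quarter + half) = 24; quarter tied to eighth (quarter + eighth) = 12; sixteenth = 2; whole rest = 32; quarter rest = 8; a full sixteenth-note triplet (3 notes) (three triplet sixteenths span one eighth) = 4; dotted sixteenth = 3; quarter = 8; quarter tied to eighth (quarter + eighth) = 12; quarter tied to half (quarter + half) = 24; whole note = 32.
Sum: 24 + 12 + 2 + 32 + 8 + 4 + 3 + 8 + 12 + 24 + 32 = 161 thirty-second notes.

161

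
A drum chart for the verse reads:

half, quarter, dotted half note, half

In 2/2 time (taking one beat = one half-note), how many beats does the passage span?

4

One half-note beat = 2 quarter notes.
Working in quarter notes: half = 2; quarter = 1; dotted half note = 3; half = 2.
Sum: 2 + 1 + 3 + 2 = 8.
8 ÷ 2 = 4 beats.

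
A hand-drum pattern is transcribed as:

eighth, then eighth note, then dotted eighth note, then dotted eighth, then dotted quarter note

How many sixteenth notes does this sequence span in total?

In sixteenth notes: eighth = 2; eighth note = 2; dotted eighth note = 3; dotted eighth = 3; dotted quarter note = 6.
Altogether 2 + 2 + 3 + 3 + 6 = 16 sixteenth notes.

16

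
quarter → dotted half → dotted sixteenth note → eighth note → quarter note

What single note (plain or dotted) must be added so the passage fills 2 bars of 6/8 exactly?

thirty-second note

2 bars of 6/8 = 48 thirty-second notes.
In thirty-second notes: quarter = 8; dotted half = 24; dotted sixteenth note = 3; eighth note = 4; quarter note = 8.
Total: 8 + 24 + 3 + 4 + 8 = 47.
Remaining: 48 − 47 = 1 thirty-second note, which is a thirty-second note.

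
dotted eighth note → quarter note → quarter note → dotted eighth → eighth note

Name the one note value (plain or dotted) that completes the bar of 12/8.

half note

The bar of 12/8 = 24 sixteenth notes.
Each duration in sixteenth notes: dotted eighth note = 3; quarter note = 4; quarter note = 4; dotted eighth = 3; eighth note = 2.
Altogether 3 + 4 + 4 + 3 + 2 = 16.
Remaining: 24 − 16 = 8 sixteenth notes, which is a half note.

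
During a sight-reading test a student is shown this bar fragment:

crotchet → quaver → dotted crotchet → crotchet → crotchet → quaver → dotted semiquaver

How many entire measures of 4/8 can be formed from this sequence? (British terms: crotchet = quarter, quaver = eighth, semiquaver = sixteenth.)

One bar of 4/8 = 16 thirty-second notes.
Working in thirty-second notes: crotchet = 8; quaver = 4; dotted crotchet = 12; crotchet = 8; crotchet = 8; quaver = 4; dotted semiquaver = 3.
Sum: 8 + 4 + 12 + 8 + 8 + 4 + 3 = 47.
47 ÷ 16 = 2 complete bars with 15 left over.

2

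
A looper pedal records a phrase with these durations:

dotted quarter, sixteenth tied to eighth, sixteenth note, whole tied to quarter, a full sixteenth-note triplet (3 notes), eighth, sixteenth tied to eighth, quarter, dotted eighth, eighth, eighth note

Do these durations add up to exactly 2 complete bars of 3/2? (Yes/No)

Yes

One bar of 3/2 = 24 sixteenth notes, so 2 bars = 48.
In sixteenth notes: dotted quarter = 6; sixteenth tied to eighth (sixteenth + eighth) = 3; sixteenth note = 1; whole tied to quarter (whole + quarter) = 20; a full sixteenth-note triplet (3 notes) (three triplet sixteenths span one eighth) = 2; eighth = 2; sixteenth tied to eighth (sixteenth + eighth) = 3; quarter = 4; dotted eighth = 3; eighth = 2; eighth note = 2.
Altogether 6 + 3 + 1 + 20 + 2 + 2 + 3 + 4 + 3 + 2 + 2 = 48.
48 equals 48, so the answer is Yes.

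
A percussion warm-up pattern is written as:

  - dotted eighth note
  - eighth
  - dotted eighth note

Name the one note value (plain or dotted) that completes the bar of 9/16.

sixteenth note

The bar of 9/16 = 9 sixteenth notes.
Working in sixteenth notes: dotted eighth note = 3; eighth = 2; dotted eighth note = 3.
Adding: 3 + 2 + 3 = 8.
Remaining: 9 − 8 = 1 sixteenth note, which is a sixteenth note.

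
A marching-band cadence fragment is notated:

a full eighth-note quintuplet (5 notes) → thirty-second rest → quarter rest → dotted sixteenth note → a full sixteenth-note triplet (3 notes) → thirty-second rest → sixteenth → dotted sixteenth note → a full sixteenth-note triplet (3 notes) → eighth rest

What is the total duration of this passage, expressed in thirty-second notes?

46

Express everything in thirty-second notes: a full eighth-note quintuplet (5 notes) (five quintuplet eighths span one half) = 16; thirty-second rest = 1; quarter rest = 8; dotted sixteenth note = 3; a full sixteenth-note triplet (3 notes) (three triplet sixteenths span one eighth) = 4; thirty-second rest = 1; sixteenth = 2; dotted sixteenth note = 3; a full sixteenth-note triplet (3 notes) (three triplet sixteenths span one eighth) = 4; eighth rest = 4.
Adding: 16 + 1 + 8 + 3 + 4 + 1 + 2 + 3 + 4 + 4 = 46 thirty-second notes.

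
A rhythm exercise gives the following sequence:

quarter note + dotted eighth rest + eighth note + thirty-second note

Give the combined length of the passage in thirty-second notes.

19

Each duration in thirty-second notes: quarter note = 8; dotted eighth rest = 6; eighth note = 4; thirty-second note = 1.
Sum: 8 + 6 + 4 + 1 = 19 thirty-second notes.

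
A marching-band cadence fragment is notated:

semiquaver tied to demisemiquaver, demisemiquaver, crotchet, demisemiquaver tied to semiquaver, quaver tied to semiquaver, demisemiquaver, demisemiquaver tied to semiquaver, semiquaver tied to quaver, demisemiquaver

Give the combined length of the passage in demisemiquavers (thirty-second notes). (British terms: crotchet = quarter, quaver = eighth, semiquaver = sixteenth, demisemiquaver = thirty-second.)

32

In thirty-second notes: semiquaver tied to demisemiquaver (semiquaver + demisemiquaver) = 3; demisemiquaver = 1; crotchet = 8; demisemiquaver tied to semiquaver (demisemiquaver + semiquaver) = 3; quaver tied to semiquaver (quaver + semiquaver) = 6; demisemiquaver = 1; demisemiquaver tied to semiquaver (demisemiquaver + semiquaver) = 3; semiquaver tied to quaver (semiquaver + quaver) = 6; demisemiquaver = 1.
Altogether 3 + 1 + 8 + 3 + 6 + 1 + 3 + 6 + 1 = 32 thirty-second notes.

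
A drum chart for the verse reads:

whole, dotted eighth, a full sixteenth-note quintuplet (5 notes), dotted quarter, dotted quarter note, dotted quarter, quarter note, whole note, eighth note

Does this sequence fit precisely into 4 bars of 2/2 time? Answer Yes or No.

No

One bar of 2/2 = 16 sixteenth notes, so 4 bars = 64.
Convert each value to sixteenth notes: whole = 16; dotted eighth = 3; a full sixteenth-note quintuplet (5 notes) (five quintuplet sixteenths span one quarter) = 4; dotted quarter = 6; dotted quarter note = 6; dotted quarter = 6; quarter note = 4; whole note = 16; eighth note = 2.
Total: 16 + 3 + 4 + 6 + 6 + 6 + 4 + 16 + 2 = 63.
63 falls short of 64, so the answer is No.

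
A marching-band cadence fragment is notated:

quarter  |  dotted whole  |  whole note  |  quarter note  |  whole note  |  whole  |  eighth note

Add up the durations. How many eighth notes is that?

41

Convert each value to eighth notes: quarter = 2; dotted whole = 12; whole note = 8; quarter note = 2; whole note = 8; whole = 8; eighth note = 1.
Altogether 2 + 12 + 8 + 2 + 8 + 8 + 1 = 41 eighth notes.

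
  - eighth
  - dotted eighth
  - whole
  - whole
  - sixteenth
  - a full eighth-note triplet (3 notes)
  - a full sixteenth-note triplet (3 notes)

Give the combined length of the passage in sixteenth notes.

44

Working in sixteenth notes: eighth = 2; dotted eighth = 3; whole = 16; whole = 16; sixteenth = 1; a full eighth-note triplet (3 notes) (three triplet eighths span one quarter) = 4; a full sixteenth-note triplet (3 notes) (three triplet sixteenths span one eighth) = 2.
Sum: 2 + 3 + 16 + 16 + 1 + 4 + 2 = 44 sixteenth notes.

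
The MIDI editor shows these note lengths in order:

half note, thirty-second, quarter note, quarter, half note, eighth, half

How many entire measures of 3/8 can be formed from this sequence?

5

One bar of 3/8 = 12 thirty-second notes.
Each duration in thirty-second notes: half note = 16; thirty-second = 1; quarter note = 8; quarter = 8; half note = 16; eighth = 4; half = 16.
Total: 16 + 1 + 8 + 8 + 16 + 4 + 16 = 69.
69 ÷ 12 = 5 complete bars with 9 left over.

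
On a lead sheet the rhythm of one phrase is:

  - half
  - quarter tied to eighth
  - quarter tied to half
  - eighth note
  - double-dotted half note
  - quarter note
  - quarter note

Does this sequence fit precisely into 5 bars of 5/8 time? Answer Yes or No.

Yes

One bar of 5/8 = 5 eighth notes, so 5 bars = 25.
Convert each value to eighth notes: half = 4; quarter tied to eighth (quarter + eighth) = 3; quarter tied to half (quarter + half) = 6; eighth note = 1; double-dotted half note = 7; quarter note = 2; quarter note = 2.
Adding: 4 + 3 + 6 + 1 + 7 + 2 + 2 = 25.
25 equals 25, so the answer is Yes.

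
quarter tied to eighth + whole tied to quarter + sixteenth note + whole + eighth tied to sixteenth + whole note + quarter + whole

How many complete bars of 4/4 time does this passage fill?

One bar of 4/4 = 16 sixteenth notes.
Express everything in sixteenth notes: quarter tied to eighth (quarter + eighth) = 6; whole tied to quarter (whole + quarter) = 20; sixteenth note = 1; whole = 16; eighth tied to sixteenth (eighth + sixteenth) = 3; whole note = 16; quarter = 4; whole = 16.
Sum: 6 + 20 + 1 + 16 + 3 + 16 + 4 + 16 = 82.
82 ÷ 16 = 5 complete bars with 2 left over.

5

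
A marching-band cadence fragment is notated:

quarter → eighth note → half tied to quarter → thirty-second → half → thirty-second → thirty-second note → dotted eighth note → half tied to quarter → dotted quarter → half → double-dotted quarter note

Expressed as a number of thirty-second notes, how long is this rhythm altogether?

Each duration in thirty-second notes: quarter = 8; eighth note = 4; half tied to quarter (half + quarter) = 24; thirty-second = 1; half = 16; thirty-second = 1; thirty-second note = 1; dotted eighth note = 6; half tied to quarter (half + quarter) = 24; dotted quarter = 12; half = 16; double-dotted quarter note = 14.
Adding: 8 + 4 + 24 + 1 + 16 + 1 + 1 + 6 + 24 + 12 + 16 + 14 = 127 thirty-second notes.

127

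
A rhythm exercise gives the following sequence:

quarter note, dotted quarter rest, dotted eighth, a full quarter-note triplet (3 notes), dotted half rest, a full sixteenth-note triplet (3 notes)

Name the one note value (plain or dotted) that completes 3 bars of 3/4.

sixteenth note

3 bars of 3/4 = 36 sixteenth notes.
Each duration in sixteenth notes: quarter note = 4; dotted quarter rest = 6; dotted eighth = 3; a full quarter-note triplet (3 notes) (three triplet quarters span one half) = 8; dotted half rest = 12; a full sixteenth-note triplet (3 notes) (three triplet sixteenths span one eighth) = 2.
Adding: 4 + 6 + 3 + 8 + 12 + 2 = 35.
Remaining: 36 − 35 = 1 sixteenth note, which is a sixteenth note.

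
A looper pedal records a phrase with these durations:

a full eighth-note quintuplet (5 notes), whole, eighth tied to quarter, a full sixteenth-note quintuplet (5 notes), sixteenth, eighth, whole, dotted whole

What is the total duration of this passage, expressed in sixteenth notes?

77

Each duration in sixteenth notes: a full eighth-note quintuplet (5 notes) (five quintuplet eighths span one half) = 8; whole = 16; eighth tied to quarter (eighth + quarter) = 6; a full sixteenth-note quintuplet (5 notes) (five quintuplet sixteenths span one quarter) = 4; sixteenth = 1; eighth = 2; whole = 16; dotted whole = 24.
Adding: 8 + 16 + 6 + 4 + 1 + 2 + 16 + 24 = 77 sixteenth notes.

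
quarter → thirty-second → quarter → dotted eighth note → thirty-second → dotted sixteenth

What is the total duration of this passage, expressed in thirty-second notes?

Each duration in thirty-second notes: quarter = 8; thirty-second = 1; quarter = 8; dotted eighth note = 6; thirty-second = 1; dotted sixteenth = 3.
Total: 8 + 1 + 8 + 6 + 1 + 3 = 27 thirty-second notes.

27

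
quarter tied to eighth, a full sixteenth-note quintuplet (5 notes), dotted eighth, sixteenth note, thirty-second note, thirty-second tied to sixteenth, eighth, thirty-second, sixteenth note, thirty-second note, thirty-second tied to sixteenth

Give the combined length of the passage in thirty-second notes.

43

Each duration in thirty-second notes: quarter tied to eighth (quarter + eighth) = 12; a full sixteenth-note quintuplet (5 notes) (five quintuplet sixteenths span one quarter) = 8; dotted eighth = 6; sixteenth note = 2; thirty-second note = 1; thirty-second tied to sixteenth (thirty-second + sixteenth) = 3; eighth = 4; thirty-second = 1; sixteenth note = 2; thirty-second note = 1; thirty-second tied to sixteenth (thirty-second + sixteenth) = 3.
Total: 12 + 8 + 6 + 2 + 1 + 3 + 4 + 1 + 2 + 1 + 3 = 43 thirty-second notes.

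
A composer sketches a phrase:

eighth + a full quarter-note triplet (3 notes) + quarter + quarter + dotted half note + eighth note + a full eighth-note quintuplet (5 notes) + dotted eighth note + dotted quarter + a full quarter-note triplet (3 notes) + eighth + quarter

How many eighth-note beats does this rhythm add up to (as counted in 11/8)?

One eighth-note beat = 2 sixteenth notes.
Each duration in sixteenth notes: eighth = 2; a full quarter-note triplet (3 notes) (three triplet quarters span one half) = 8; quarter = 4; quarter = 4; dotted half note = 12; eighth note = 2; a full eighth-note quintuplet (5 notes) (five quintuplet eighths span one half) = 8; dotted eighth note = 3; dotted quarter = 6; a full quarter-note triplet (3 notes) (three triplet quarters span one half) = 8; eighth = 2; quarter = 4.
Altogether 2 + 8 + 4 + 4 + 12 + 2 + 8 + 3 + 6 + 8 + 2 + 4 = 63.
63 ÷ 2 = 31.5 beats.

31.5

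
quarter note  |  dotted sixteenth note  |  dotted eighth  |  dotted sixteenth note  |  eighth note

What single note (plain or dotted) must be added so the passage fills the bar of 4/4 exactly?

The bar of 4/4 = 32 thirty-second notes.
Each duration in thirty-second notes: quarter note = 8; dotted sixteenth note = 3; dotted eighth = 6; dotted sixteenth note = 3; eighth note = 4.
Altogether 8 + 3 + 6 + 3 + 4 = 24.
Remaining: 32 − 24 = 8 thirty-second notes, which is a quarter note.

quarter note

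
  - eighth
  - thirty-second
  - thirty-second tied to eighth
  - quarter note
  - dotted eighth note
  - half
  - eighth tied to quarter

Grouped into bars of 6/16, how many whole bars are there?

4

One bar of 6/16 = 12 thirty-second notes.
Each duration in thirty-second notes: eighth = 4; thirty-second = 1; thirty-second tied to eighth (thirty-second + eighth) = 5; quarter note = 8; dotted eighth note = 6; half = 16; eighth tied to quarter (eighth + quarter) = 12.
Adding: 4 + 1 + 5 + 8 + 6 + 16 + 12 = 52.
52 ÷ 12 = 4 complete bars with 4 left over.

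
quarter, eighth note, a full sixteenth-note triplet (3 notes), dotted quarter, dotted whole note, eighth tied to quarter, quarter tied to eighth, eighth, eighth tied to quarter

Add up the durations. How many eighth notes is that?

29

Working in eighth notes: quarter = 2; eighth note = 1; a full sixteenth-note triplet (3 notes) (three triplet sixteenths span one eighth) = 1; dotted quarter = 3; dotted whole note = 12; eighth tied to quarter (eighth + quarter) = 3; quarter tied to eighth (quarter + eighth) = 3; eighth = 1; eighth tied to quarter (eighth + quarter) = 3.
Total: 2 + 1 + 1 + 3 + 12 + 3 + 3 + 1 + 3 = 29 eighth notes.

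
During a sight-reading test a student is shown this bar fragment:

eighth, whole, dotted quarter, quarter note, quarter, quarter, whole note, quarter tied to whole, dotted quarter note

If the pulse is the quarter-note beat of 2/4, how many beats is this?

19.5

One quarter-note beat = 2 eighth notes.
Working in eighth notes: eighth = 1; whole = 8; dotted quarter = 3; quarter note = 2; quarter = 2; quarter = 2; whole note = 8; quarter tied to whole (quarter + whole) = 10; dotted quarter note = 3.
Total: 1 + 8 + 3 + 2 + 2 + 2 + 8 + 10 + 3 = 39.
39 ÷ 2 = 19.5 beats.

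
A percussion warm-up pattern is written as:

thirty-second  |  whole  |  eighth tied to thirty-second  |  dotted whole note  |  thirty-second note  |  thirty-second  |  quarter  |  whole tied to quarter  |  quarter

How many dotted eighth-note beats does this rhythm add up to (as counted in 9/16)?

One dotted eighth-note beat = 6 thirty-second notes.
In thirty-second notes: thirty-second = 1; whole = 32; eighth tied to thirty-second (eighth + thirty-second) = 5; dotted whole note = 48; thirty-second note = 1; thirty-second = 1; quarter = 8; whole tied to quarter (whole + quarter) = 40; quarter = 8.
Adding: 1 + 32 + 5 + 48 + 1 + 1 + 8 + 40 + 8 = 144.
144 ÷ 6 = 24 beats.

24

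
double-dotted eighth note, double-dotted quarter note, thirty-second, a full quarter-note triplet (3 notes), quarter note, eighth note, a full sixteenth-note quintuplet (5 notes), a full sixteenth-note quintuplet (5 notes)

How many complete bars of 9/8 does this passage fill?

One bar of 9/8 = 36 thirty-second notes.
Convert each value to thirty-second notes: double-dotted eighth note = 7; double-dotted quarter note = 14; thirty-second = 1; a full quarter-note triplet (3 notes) (three triplet quarters span one half) = 16; quarter note = 8; eighth note = 4; a full sixteenth-note quintuplet (5 notes) (five quintuplet sixteenths span one quarter) = 8; a full sixteenth-note quintuplet (5 notes) (five quintuplet sixteenths span one quarter) = 8.
Adding: 7 + 14 + 1 + 16 + 8 + 4 + 8 + 8 = 66.
66 ÷ 36 = 1 complete bar with 30 left over.

1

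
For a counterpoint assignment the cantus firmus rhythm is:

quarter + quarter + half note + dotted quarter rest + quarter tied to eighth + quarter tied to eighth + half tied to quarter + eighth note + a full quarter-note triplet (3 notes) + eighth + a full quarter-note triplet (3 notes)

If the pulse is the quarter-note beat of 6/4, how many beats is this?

One quarter-note beat = 2 eighth notes.
Working in eighth notes: quarter = 2; quarter = 2; half note = 4; dotted quarter rest = 3; quarter tied to eighth (quarter + eighth) = 3; quarter tied to eighth (quarter + eighth) = 3; half tied to quarter (half + quarter) = 6; eighth note = 1; a full quarter-note triplet (3 notes) (three triplet quarters span one half) = 4; eighth = 1; a full quarter-note triplet (3 notes) (three triplet quarters span one half) = 4.
Adding: 2 + 2 + 4 + 3 + 3 + 3 + 6 + 1 + 4 + 1 + 4 = 33.
33 ÷ 2 = 16.5 beats.

16.5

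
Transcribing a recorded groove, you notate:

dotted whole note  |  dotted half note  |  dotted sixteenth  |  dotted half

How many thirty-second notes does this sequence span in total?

99

Convert each value to thirty-second notes: dotted whole note = 48; dotted half note = 24; dotted sixteenth = 3; dotted half = 24.
Adding: 48 + 24 + 3 + 24 = 99 thirty-second notes.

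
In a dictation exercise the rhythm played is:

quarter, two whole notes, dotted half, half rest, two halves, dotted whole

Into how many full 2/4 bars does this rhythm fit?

One bar of 2/4 = 2 quarter notes.
Each duration in quarter notes: quarter = 1; whole note = 4; whole note = 4; dotted half = 3; half rest = 2; half = 2; half = 2; dotted whole = 6.
Sum: 1 + 4 + 4 + 3 + 2 + 2 + 2 + 6 = 24.
24 ÷ 2 = 12 complete bars with 0 left over.

12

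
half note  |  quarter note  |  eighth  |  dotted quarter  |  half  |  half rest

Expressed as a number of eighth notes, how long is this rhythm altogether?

Each duration in eighth notes: half note = 4; quarter note = 2; eighth = 1; dotted quarter = 3; half = 4; half rest = 4.
Adding: 4 + 2 + 1 + 3 + 4 + 4 = 18 eighth notes.

18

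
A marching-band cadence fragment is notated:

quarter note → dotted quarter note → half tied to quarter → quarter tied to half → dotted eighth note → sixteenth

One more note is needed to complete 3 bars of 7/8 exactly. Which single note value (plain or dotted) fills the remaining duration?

3 bars of 7/8 = 42 sixteenth notes.
Convert each value to sixteenth notes: quarter note = 4; dotted quarter note = 6; half tied to quarter (half + quarter) = 12; quarter tied to half (quarter + half) = 12; dotted eighth note = 3; sixteenth = 1.
Sum: 4 + 6 + 12 + 12 + 3 + 1 = 38.
Remaining: 42 − 38 = 4 sixteenth notes, which is a quarter note.

quarter note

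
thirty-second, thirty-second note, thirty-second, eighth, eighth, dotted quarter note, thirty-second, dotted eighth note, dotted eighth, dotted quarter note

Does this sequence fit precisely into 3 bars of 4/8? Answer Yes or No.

One bar of 4/8 = 16 thirty-second notes, so 3 bars = 48.
Convert each value to thirty-second notes: thirty-second = 1; thirty-second note = 1; thirty-second = 1; eighth = 4; eighth = 4; dotted quarter note = 12; thirty-second = 1; dotted eighth note = 6; dotted eighth = 6; dotted quarter note = 12.
Altogether 1 + 1 + 1 + 4 + 4 + 12 + 1 + 6 + 6 + 12 = 48.
48 equals 48, so the answer is Yes.

Yes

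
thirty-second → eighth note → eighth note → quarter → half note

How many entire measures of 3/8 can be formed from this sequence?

One bar of 3/8 = 12 thirty-second notes.
Express everything in thirty-second notes: thirty-second = 1; eighth note = 4; eighth note = 4; quarter = 8; half note = 16.
Total: 1 + 4 + 4 + 8 + 16 = 33.
33 ÷ 12 = 2 complete bars with 9 left over.

2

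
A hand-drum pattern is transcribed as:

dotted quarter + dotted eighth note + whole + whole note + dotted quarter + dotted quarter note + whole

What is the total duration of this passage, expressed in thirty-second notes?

Each duration in thirty-second notes: dotted quarter = 12; dotted eighth note = 6; whole = 32; whole note = 32; dotted quarter = 12; dotted quarter note = 12; whole = 32.
Sum: 12 + 6 + 32 + 32 + 12 + 12 + 32 = 138 thirty-second notes.

138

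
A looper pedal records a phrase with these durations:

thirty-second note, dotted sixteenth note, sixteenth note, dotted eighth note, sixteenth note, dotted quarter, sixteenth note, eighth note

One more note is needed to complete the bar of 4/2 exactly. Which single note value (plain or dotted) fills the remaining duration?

whole note

The bar of 4/2 = 64 thirty-second notes.
Convert each value to thirty-second notes: thirty-second note = 1; dotted sixteenth note = 3; sixteenth note = 2; dotted eighth note = 6; sixteenth note = 2; dotted quarter = 12; sixteenth note = 2; eighth note = 4.
Total: 1 + 3 + 2 + 6 + 2 + 12 + 2 + 4 = 32.
Remaining: 64 − 32 = 32 thirty-second notes, which is a whole note.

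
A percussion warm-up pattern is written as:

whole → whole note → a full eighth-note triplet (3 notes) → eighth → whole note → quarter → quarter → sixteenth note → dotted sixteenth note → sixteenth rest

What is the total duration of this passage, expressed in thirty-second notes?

Express everything in thirty-second notes: whole = 32; whole note = 32; a full eighth-note triplet (3 notes) (three triplet eighths span one quarter) = 8; eighth = 4; whole note = 32; quarter = 8; quarter = 8; sixteenth note = 2; dotted sixteenth note = 3; sixteenth rest = 2.
Adding: 32 + 32 + 8 + 4 + 32 + 8 + 8 + 2 + 3 + 2 = 131 thirty-second notes.

131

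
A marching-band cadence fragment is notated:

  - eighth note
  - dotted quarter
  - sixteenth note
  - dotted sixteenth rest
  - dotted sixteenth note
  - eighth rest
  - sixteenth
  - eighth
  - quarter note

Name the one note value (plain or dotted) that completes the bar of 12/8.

The bar of 12/8 = 48 thirty-second notes.
Convert each value to thirty-second notes: eighth note = 4; dotted quarter = 12; sixteenth note = 2; dotted sixteenth rest = 3; dotted sixteenth note = 3; eighth rest = 4; sixteenth = 2; eighth = 4; quarter note = 8.
Sum: 4 + 12 + 2 + 3 + 3 + 4 + 2 + 4 + 8 = 42.
Remaining: 48 − 42 = 6 thirty-second notes, which is a dotted eighth note.

dotted eighth note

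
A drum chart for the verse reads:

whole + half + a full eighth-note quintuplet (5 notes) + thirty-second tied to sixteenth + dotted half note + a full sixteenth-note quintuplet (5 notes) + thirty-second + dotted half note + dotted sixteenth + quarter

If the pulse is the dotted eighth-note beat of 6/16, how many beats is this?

22.5

One dotted eighth-note beat = 6 thirty-second notes.
Convert each value to thirty-second notes: whole = 32; half = 16; a full eighth-note quintuplet (5 notes) (five quintuplet eighths span one half) = 16; thirty-second tied to sixteenth (thirty-second + sixteenth) = 3; dotted half note = 24; a full sixteenth-note quintuplet (5 notes) (five quintuplet sixteenths span one quarter) = 8; thirty-second = 1; dotted half note = 24; dotted sixteenth = 3; quarter = 8.
Adding: 32 + 16 + 16 + 3 + 24 + 8 + 1 + 24 + 3 + 8 = 135.
135 ÷ 6 = 22.5 beats.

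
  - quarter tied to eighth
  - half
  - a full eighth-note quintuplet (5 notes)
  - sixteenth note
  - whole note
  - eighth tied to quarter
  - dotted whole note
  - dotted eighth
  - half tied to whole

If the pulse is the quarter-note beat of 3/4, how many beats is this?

24

One quarter-note beat = 4 sixteenth notes.
Convert each value to sixteenth notes: quarter tied to eighth (quarter + eighth) = 6; half = 8; a full eighth-note quintuplet (5 notes) (five quintuplet eighths span one half) = 8; sixteenth note = 1; whole note = 16; eighth tied to quarter (eighth + quarter) = 6; dotted whole note = 24; dotted eighth = 3; half tied to whole (half + whole) = 24.
Adding: 6 + 8 + 8 + 1 + 16 + 6 + 24 + 3 + 24 = 96.
96 ÷ 4 = 24 beats.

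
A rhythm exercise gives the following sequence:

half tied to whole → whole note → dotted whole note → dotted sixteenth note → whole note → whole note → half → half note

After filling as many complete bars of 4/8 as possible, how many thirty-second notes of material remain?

One bar of 4/8 = 16 thirty-second notes.
In thirty-second notes: half tied to whole (half + whole) = 48; whole note = 32; dotted whole note = 48; dotted sixteenth note = 3; whole note = 32; whole note = 32; half = 16; half note = 16.
Adding: 48 + 32 + 48 + 3 + 32 + 32 + 16 + 16 = 227.
227 ÷ 16 = 14 complete bars with 3 thirty-second notes remaining.

3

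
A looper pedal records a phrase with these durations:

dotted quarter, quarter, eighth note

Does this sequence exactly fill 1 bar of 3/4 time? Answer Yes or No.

One bar of 3/4 = 6 eighth notes.
Express everything in eighth notes: dotted quarter = 3; quarter = 2; eighth note = 1.
Adding: 3 + 2 + 1 = 6.
6 equals 6, so the answer is Yes.

Yes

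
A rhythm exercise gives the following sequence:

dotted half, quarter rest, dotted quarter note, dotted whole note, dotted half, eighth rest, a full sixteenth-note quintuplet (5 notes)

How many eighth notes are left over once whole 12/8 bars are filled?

8

One bar of 12/8 = 12 eighth notes.
Working in eighth notes: dotted half = 6; quarter rest = 2; dotted quarter note = 3; dotted whole note = 12; dotted half = 6; eighth rest = 1; a full sixteenth-note quintuplet (5 notes) (five quintuplet sixteenths span one quarter) = 2.
Total: 6 + 2 + 3 + 12 + 6 + 1 + 2 = 32.
32 ÷ 12 = 2 complete bars with 8 eighth notes remaining.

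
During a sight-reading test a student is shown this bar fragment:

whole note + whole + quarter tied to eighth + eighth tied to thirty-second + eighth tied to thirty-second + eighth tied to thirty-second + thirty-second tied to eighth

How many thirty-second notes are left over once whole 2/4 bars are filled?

0

One bar of 2/4 = 16 thirty-second notes.
Each duration in thirty-second notes: whole note = 32; whole = 32; quarter tied to eighth (quarter + eighth) = 12; eighth tied to thirty-second (eighth + thirty-second) = 5; eighth tied to thirty-second (eighth + thirty-second) = 5; eighth tied to thirty-second (eighth + thirty-second) = 5; thirty-second tied to eighth (thirty-second + eighth) = 5.
Sum: 32 + 32 + 12 + 5 + 5 + 5 + 5 = 96.
96 ÷ 16 = 6 complete bars with 0 thirty-second notes remaining.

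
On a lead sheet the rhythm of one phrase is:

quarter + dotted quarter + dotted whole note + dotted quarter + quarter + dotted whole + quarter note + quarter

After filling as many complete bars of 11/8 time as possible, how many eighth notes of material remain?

5

One bar of 11/8 = 11 eighth notes.
Convert each value to eighth notes: quarter = 2; dotted quarter = 3; dotted whole note = 12; dotted quarter = 3; quarter = 2; dotted whole = 12; quarter note = 2; quarter = 2.
Total: 2 + 3 + 12 + 3 + 2 + 12 + 2 + 2 = 38.
38 ÷ 11 = 3 complete bars with 5 eighth notes remaining.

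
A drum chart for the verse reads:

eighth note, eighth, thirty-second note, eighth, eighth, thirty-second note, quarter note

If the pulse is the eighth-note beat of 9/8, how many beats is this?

6.5

One eighth-note beat = 4 thirty-second notes.
Express everything in thirty-second notes: eighth note = 4; eighth = 4; thirty-second note = 1; eighth = 4; eighth = 4; thirty-second note = 1; quarter note = 8.
Altogether 4 + 4 + 1 + 4 + 4 + 1 + 8 = 26.
26 ÷ 4 = 6.5 beats.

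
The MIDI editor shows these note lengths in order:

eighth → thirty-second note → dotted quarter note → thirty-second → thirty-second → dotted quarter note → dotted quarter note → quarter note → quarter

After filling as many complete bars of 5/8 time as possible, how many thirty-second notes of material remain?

One bar of 5/8 = 20 thirty-second notes.
Express everything in thirty-second notes: eighth = 4; thirty-second note = 1; dotted quarter note = 12; thirty-second = 1; thirty-second = 1; dotted quarter note = 12; dotted quarter note = 12; quarter note = 8; quarter = 8.
Altogether 4 + 1 + 12 + 1 + 1 + 12 + 12 + 8 + 8 = 59.
59 ÷ 20 = 2 complete bars with 19 thirty-second notes remaining.

19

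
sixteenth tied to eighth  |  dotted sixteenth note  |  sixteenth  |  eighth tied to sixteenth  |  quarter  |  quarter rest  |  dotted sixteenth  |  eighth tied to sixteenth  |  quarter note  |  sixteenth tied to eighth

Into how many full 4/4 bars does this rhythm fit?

1

One bar of 4/4 = 32 thirty-second notes.
Each duration in thirty-second notes: sixteenth tied to eighth (sixteenth + eighth) = 6; dotted sixteenth note = 3; sixteenth = 2; eighth tied to sixteenth (eighth + sixteenth) = 6; quarter = 8; quarter rest = 8; dotted sixteenth = 3; eighth tied to sixteenth (eighth + sixteenth) = 6; quarter note = 8; sixteenth tied to eighth (sixteenth + eighth) = 6.
Total: 6 + 3 + 2 + 6 + 8 + 8 + 3 + 6 + 8 + 6 = 56.
56 ÷ 32 = 1 complete bar with 24 left over.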